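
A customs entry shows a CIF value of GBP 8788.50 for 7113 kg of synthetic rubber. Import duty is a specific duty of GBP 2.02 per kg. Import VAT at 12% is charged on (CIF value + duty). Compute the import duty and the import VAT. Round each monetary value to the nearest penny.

Import duty: GBP 14368.26; import VAT: GBP 2778.81

Import duty = 7113 × 2.02 = 14368.26
VAT base = CIF + duty = 8788.50 + 14368.26 = 23156.76
Import VAT = 23156.76 × 12% = 2778.81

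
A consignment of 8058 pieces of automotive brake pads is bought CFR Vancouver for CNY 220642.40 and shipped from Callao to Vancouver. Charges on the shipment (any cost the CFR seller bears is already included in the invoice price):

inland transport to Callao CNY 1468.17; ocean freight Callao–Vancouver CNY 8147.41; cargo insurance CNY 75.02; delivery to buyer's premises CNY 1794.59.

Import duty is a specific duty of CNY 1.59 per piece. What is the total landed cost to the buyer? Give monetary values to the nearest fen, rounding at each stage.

Total landed cost: CNY 235324.23

CFR: the seller pays costs through ocean freight to the destination port, but not insurance.
Already in the invoice (seller's account under CFR): inland to port, freight — exclude.
CIF value = CFR price + insurance = 220642.40 + 75.02 = 220717.42
Import duty = 8058 × 1.59 = 12812.22
Buyer bears: insurance 75.02 + delivery 1794.59 + duty 12812.22 = 14681.83
Landed cost = invoice 220642.40 + 14681.83 = 235324.23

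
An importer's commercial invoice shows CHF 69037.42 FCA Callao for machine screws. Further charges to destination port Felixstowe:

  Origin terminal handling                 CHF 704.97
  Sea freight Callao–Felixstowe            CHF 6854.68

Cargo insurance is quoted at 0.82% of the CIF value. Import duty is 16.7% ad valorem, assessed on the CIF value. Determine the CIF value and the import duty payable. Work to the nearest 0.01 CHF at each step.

CIF value: CHF 77230.36; import duty: CHF 12897.47

Let C be the CIF value. C = FCA price + pre-shipment costs + freight + 0.82% × C
C − 0.82% × C = 69037.42 + 704.97 + 6854.68
0.9918 × C = 76597.07
C = 76597.07 / 0.9918 = 77230.36
Insurance premium = 0.82% × 77230.36 = 633.29
Import duty = 77230.36 × 16.7% = 12897.47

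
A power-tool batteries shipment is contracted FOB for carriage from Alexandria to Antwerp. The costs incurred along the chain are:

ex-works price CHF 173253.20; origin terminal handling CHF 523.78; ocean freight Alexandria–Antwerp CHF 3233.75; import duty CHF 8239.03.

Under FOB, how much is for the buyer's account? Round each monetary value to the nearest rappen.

Buyer's account: CHF 11472.78

FOB: the seller bears costs until goods are on board at the origin port; the buyer bears freight, insurance and all costs thereafter.
Seller's account: goods 173253.20 + origin terminal 523.78 = 173776.98
Buyer's account: freight 3233.75 + duty 8239.03 = 11472.78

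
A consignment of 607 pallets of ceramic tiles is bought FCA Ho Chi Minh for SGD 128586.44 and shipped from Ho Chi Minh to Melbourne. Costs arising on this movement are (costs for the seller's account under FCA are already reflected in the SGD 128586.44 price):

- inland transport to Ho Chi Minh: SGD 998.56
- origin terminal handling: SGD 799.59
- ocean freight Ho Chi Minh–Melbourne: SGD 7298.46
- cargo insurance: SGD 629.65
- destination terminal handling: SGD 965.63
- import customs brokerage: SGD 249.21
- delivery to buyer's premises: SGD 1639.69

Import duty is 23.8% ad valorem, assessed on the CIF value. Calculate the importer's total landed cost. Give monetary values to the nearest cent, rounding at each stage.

Total landed cost: SGD 172849.44

FCA: the seller delivers export-cleared goods to the carrier; the buyer bears costs from that point.
Already in the invoice (seller's account under FCA): inland to port — exclude.
CIF value = FCA price + origin terminal + freight + insurance = 128586.44 + 799.59 + 7298.46 + 629.65 = 137314.14
Import duty = 137314.14 × 23.8% = 32680.77
Buyer bears: origin terminal 799.59 + freight 7298.46 + insurance 629.65 + destination terminal 965.63 + brokerage 249.21 + delivery 1639.69 + duty 32680.77 = 44263.00
Landed cost = invoice 128586.44 + 44263.00 = 172849.44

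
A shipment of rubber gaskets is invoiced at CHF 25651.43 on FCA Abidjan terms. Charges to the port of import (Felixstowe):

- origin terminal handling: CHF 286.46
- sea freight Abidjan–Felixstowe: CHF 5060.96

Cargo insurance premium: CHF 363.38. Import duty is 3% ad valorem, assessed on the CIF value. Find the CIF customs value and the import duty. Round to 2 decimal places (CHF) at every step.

CIF value: CHF 31362.23; import duty: CHF 940.87

CIF = FCA price + pre-shipment costs + freight + insurance
CIF = 25651.43 + 286.46 + 5060.96 + 363.38 = 31362.23
Import duty = 31362.23 × 3% = 940.87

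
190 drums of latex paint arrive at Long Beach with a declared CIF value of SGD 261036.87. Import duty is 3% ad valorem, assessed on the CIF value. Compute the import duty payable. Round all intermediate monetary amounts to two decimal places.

Import duty: SGD 7831.11

Import duty = 261036.87 × 3% = 7831.11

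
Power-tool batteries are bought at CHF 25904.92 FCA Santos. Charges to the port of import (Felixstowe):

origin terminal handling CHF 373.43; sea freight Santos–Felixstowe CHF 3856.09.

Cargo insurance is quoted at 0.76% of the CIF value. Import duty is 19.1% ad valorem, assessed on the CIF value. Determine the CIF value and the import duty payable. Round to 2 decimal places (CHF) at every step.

Let C be the CIF value. C = FCA price + pre-shipment costs + freight + 0.76% × C
C − 0.76% × C = 25904.92 + 373.43 + 3856.09
0.9924 × C = 30134.44
C = 30134.44 / 0.9924 = 30365.22
Insurance premium = 0.76% × 30365.22 = 230.78
Import duty = 30365.22 × 19.1% = 5799.76

CIF value: CHF 30365.22; import duty: CHF 5799.76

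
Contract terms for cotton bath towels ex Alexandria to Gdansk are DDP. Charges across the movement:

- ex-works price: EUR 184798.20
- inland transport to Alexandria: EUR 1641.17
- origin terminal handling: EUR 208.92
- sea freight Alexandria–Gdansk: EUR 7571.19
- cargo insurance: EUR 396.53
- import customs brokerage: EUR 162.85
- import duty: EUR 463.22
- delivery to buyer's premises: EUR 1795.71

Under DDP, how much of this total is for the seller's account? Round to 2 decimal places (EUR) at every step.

DDP: the seller bears all costs including import duty.
Seller's account: goods 184798.20 + inland to port 1641.17 + origin terminal 208.92 + freight 7571.19 + insurance 396.53 + brokerage 162.85 + duty 463.22 + delivery 1795.71 = 197037.79
Buyer's account: 0.00

Seller's account: EUR 197037.79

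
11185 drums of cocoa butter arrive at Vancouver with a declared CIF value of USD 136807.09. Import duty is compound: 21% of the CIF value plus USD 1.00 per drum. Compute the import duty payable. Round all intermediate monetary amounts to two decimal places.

Ad valorem component: 136807.09 × 21% = 28729.49
Specific component: 11185 × 1.00 = 11185.00
Import duty = 28729.49 + 11185.00 = 39914.49

Import duty: USD 39914.49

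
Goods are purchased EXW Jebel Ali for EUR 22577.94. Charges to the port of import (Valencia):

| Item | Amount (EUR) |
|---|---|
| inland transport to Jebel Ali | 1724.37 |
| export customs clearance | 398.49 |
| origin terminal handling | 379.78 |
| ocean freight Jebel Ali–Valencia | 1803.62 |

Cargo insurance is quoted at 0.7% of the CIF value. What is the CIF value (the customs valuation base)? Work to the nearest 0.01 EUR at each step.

CIF value: EUR 27073.72

Let C be the CIF value. C = EXW price + pre-shipment costs + freight + 0.7% × C
C − 0.7% × C = 22577.94 + 1724.37 + 398.49 + 379.78 + 1803.62
0.993 × C = 26884.20
C = 26884.20 / 0.993 = 27073.72
Insurance premium = 0.7% × 27073.72 = 189.52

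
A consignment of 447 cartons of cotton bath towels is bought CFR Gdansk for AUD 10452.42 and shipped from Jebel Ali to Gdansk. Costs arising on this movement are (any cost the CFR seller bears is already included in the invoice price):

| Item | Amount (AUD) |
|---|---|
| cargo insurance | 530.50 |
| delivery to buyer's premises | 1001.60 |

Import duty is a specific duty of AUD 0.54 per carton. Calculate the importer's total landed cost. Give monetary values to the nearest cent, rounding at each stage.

Total landed cost: AUD 12225.90

CFR: the seller pays costs through ocean freight to the destination port, but not insurance.
CIF value = CFR price + insurance = 10452.42 + 530.50 = 10982.92
Import duty = 447 × 0.54 = 241.38
Buyer bears: insurance 530.50 + delivery 1001.60 + duty 241.38 = 1773.48
Landed cost = invoice 10452.42 + 1773.48 = 12225.90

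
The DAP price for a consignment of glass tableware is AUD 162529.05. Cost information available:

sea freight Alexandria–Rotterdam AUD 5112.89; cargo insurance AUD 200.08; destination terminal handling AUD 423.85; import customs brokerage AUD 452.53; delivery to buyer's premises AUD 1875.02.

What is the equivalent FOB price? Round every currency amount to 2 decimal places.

Not relevant to the conversion: brokerage — on the buyer under both terms; not part of either seller's price.
From DAP to FOB, the seller no longer bears: freight, insurance, destination terminal, delivery.
FOB price = 162529.05 − 5112.89 − 200.08 − 423.85 − 1875.02 = 154917.21

FOB price: AUD 154917.21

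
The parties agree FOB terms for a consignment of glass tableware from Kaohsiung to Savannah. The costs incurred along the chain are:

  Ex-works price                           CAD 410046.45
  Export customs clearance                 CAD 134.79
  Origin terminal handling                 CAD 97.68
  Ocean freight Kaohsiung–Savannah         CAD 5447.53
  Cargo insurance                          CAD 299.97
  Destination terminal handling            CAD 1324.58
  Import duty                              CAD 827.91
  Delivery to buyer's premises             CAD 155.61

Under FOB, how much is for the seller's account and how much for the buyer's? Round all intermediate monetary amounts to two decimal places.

FOB: the seller bears costs until goods are on board at the origin port; the buyer bears freight, insurance and all costs thereafter.
Seller's account: goods 410046.45 + export clearance 134.79 + origin terminal 97.68 = 410278.92
Buyer's account: freight 5447.53 + insurance 299.97 + destination terminal 1324.58 + duty 827.91 + delivery 155.61 = 8055.60

Seller: CAD 410278.92; buyer: CAD 8055.60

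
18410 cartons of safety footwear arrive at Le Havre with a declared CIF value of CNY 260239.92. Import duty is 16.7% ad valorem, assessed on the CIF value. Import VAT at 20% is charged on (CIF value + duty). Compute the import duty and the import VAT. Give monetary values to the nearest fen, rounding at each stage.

Import duty = 260239.92 × 16.7% = 43460.07
VAT base = CIF + duty = 260239.92 + 43460.07 = 303699.99
Import VAT = 303699.99 × 20% = 60740.00

Import duty: CNY 43460.07; import VAT: CNY 60740.00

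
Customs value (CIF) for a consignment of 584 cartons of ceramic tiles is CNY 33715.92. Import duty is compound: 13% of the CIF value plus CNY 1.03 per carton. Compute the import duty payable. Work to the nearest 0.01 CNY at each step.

Ad valorem component: 33715.92 × 13% = 4383.07
Specific component: 584 × 1.03 = 601.52
Import duty = 4383.07 + 601.52 = 4984.59

Import duty: CNY 4984.59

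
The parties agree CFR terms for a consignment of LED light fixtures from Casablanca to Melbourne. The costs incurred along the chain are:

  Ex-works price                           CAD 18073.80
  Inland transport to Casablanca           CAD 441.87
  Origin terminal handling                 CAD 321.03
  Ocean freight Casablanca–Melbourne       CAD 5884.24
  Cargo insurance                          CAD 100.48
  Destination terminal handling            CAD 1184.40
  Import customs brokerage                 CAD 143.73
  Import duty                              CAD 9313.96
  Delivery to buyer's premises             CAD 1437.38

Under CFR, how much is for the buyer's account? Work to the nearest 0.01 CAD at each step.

Buyer's account: CAD 12179.95

CFR: the seller pays costs through ocean freight to the destination port, but not insurance.
Seller's account: goods 18073.80 + inland to port 441.87 + origin terminal 321.03 + freight 5884.24 = 24720.94
Buyer's account: insurance 100.48 + destination terminal 1184.40 + brokerage 143.73 + duty 9313.96 + delivery 1437.38 = 12179.95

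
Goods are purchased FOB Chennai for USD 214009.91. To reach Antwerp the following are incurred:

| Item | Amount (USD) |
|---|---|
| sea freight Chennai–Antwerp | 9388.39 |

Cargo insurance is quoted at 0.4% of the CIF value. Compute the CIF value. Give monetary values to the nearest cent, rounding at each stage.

CIF value: USD 224295.48

Let C be the CIF value. C = FOB price + freight + 0.4% × C
C − 0.4% × C = 214009.91 + 9388.39
0.996 × C = 223398.30
C = 223398.30 / 0.996 = 224295.48
Insurance premium = 0.4% × 224295.48 = 897.18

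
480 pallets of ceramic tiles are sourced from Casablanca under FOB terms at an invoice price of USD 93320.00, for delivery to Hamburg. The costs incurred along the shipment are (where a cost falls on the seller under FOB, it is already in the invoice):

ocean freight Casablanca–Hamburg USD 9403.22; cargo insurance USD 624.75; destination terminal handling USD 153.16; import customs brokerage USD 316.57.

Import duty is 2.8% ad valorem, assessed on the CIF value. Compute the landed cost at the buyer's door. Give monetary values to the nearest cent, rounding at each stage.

Total landed cost: USD 106711.44

FOB: the seller bears costs until goods are on board at the origin port; the buyer bears freight, insurance and all costs thereafter.
CIF value = FOB price + freight + insurance = 93320.00 + 9403.22 + 624.75 = 103347.97
Import duty = 103347.97 × 2.8% = 2893.74
Buyer bears: freight 9403.22 + insurance 624.75 + destination terminal 153.16 + brokerage 316.57 + duty 2893.74 = 13391.44
Landed cost = invoice 93320.00 + 13391.44 = 106711.44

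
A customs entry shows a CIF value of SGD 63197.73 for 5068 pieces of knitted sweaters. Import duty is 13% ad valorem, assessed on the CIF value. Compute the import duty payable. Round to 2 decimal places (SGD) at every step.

Import duty = 63197.73 × 13% = 8215.70

Import duty: SGD 8215.70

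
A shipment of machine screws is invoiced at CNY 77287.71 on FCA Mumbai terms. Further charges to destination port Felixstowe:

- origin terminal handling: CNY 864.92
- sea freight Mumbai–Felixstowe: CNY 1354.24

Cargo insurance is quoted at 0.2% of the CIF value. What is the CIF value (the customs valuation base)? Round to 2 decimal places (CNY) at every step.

CIF value: CNY 79666.20

Let C be the CIF value. C = FCA price + pre-shipment costs + freight + 0.2% × C
C − 0.2% × C = 77287.71 + 864.92 + 1354.24
0.998 × C = 79506.87
C = 79506.87 / 0.998 = 79666.20
Insurance premium = 0.2% × 79666.20 = 159.33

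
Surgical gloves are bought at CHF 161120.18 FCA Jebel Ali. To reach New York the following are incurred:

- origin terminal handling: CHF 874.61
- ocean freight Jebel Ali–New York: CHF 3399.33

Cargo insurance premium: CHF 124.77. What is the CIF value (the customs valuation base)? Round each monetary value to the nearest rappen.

CIF value: CHF 165518.89

CIF = FCA price + pre-shipment costs + freight + insurance
CIF = 161120.18 + 874.61 + 3399.33 + 124.77 = 165518.89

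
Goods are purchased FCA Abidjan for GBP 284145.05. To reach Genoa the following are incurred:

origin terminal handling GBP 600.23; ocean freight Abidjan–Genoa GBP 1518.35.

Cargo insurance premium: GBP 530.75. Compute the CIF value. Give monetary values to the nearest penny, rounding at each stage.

CIF = FCA price + pre-shipment costs + freight + insurance
CIF = 284145.05 + 600.23 + 1518.35 + 530.75 = 286794.38

CIF value: GBP 286794.38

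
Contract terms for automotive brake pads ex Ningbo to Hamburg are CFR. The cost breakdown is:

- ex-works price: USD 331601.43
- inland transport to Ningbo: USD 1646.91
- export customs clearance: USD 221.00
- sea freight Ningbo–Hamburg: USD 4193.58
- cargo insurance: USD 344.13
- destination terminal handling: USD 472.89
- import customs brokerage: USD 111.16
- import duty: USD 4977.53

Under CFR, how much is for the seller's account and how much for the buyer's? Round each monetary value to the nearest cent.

CFR: the seller pays costs through ocean freight to the destination port, but not insurance.
Seller's account: goods 331601.43 + inland to port 1646.91 + export clearance 221.00 + freight 4193.58 = 337662.92
Buyer's account: insurance 344.13 + destination terminal 472.89 + brokerage 111.16 + duty 4977.53 = 5905.71

Seller: USD 337662.92; buyer: USD 5905.71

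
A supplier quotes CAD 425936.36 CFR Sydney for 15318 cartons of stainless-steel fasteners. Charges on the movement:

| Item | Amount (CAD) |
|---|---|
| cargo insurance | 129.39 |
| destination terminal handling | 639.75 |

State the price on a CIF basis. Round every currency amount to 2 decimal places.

CIF price: CAD 426065.75

Not relevant to the conversion: destination terminal — on the buyer under both terms; not part of either seller's price.
From CFR to CIF, the seller additionally bears: insurance.
CIF price = 425936.36 + 129.39 = 426065.75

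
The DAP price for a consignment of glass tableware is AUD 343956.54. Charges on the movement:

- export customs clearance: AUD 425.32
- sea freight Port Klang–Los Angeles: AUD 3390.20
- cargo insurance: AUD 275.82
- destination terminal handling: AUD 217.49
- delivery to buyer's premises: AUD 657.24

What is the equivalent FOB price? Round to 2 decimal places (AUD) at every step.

Not relevant to the conversion: export clearance — on the seller under both DAP and FOB; already in the DAP price and stays in the FOB price.
From DAP to FOB, the seller no longer bears: freight, insurance, destination terminal, delivery.
FOB price = 343956.54 − 3390.20 − 275.82 − 217.49 − 657.24 = 339415.79

FOB price: AUD 339415.79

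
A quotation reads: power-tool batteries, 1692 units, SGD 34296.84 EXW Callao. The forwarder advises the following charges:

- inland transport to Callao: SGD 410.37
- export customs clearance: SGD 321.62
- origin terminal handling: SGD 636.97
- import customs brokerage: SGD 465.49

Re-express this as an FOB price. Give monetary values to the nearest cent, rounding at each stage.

FOB price: SGD 35665.80

Not relevant to the conversion: brokerage — on the buyer under both terms; not part of either seller's price.
From EXW to FOB, the seller additionally bears: inland to port, export clearance, origin terminal.
FOB price = 34296.84 + 410.37 + 321.62 + 636.97 = 35665.80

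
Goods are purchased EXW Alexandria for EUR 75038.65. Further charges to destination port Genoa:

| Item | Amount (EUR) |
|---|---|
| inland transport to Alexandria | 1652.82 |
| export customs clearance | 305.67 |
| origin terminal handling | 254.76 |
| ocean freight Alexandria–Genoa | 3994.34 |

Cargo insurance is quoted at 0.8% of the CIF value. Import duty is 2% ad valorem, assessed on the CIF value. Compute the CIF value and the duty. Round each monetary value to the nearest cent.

Let C be the CIF value. C = EXW price + pre-shipment costs + freight + 0.8% × C
C − 0.8% × C = 75038.65 + 1652.82 + 305.67 + 254.76 + 3994.34
0.992 × C = 81246.24
C = 81246.24 / 0.992 = 81901.45
Insurance premium = 0.8% × 81901.45 = 655.21
Import duty = 81901.45 × 2% = 1638.03

CIF value: EUR 81901.45; import duty: EUR 1638.03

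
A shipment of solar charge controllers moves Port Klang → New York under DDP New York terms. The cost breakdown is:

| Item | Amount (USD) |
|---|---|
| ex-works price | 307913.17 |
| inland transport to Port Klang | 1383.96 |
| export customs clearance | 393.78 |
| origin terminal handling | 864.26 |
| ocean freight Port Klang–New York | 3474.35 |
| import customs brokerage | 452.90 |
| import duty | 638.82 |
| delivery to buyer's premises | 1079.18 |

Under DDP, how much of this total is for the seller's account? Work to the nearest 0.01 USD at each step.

Seller's account: USD 316200.42

DDP: the seller bears all costs including import duty.
Seller's account: goods 307913.17 + inland to port 1383.96 + export clearance 393.78 + origin terminal 864.26 + freight 3474.35 + brokerage 452.90 + duty 638.82 + delivery 1079.18 = 316200.42
Buyer's account: 0.00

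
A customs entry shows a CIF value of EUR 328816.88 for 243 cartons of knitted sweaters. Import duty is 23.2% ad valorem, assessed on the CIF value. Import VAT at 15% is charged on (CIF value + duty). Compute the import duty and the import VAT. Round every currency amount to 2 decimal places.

Import duty: EUR 76285.52; import VAT: EUR 60765.36

Import duty = 328816.88 × 23.2% = 76285.52
VAT base = CIF + duty = 328816.88 + 76285.52 = 405102.40
Import VAT = 405102.40 × 15% = 60765.36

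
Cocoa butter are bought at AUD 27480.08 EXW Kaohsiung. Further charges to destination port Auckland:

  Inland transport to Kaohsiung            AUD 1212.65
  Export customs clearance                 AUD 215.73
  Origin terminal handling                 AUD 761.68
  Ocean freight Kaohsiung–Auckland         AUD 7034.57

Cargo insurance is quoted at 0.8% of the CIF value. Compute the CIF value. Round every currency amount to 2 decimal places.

Let C be the CIF value. C = EXW price + pre-shipment costs + freight + 0.8% × C
C − 0.8% × C = 27480.08 + 1212.65 + 215.73 + 761.68 + 7034.57
0.992 × C = 36704.71
C = 36704.71 / 0.992 = 37000.72
Insurance premium = 0.8% × 37000.72 = 296.01

CIF value: AUD 37000.72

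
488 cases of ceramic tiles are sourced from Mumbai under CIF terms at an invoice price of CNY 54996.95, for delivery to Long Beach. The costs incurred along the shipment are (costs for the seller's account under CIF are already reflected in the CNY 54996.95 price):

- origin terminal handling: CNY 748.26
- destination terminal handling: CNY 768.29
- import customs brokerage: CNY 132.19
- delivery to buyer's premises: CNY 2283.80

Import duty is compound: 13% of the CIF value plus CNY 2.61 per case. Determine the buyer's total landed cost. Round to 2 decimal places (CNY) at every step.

Total landed cost: CNY 66604.51

CIF: the seller pays costs through ocean freight and marine insurance to the destination port.
Already in the invoice (seller's account under CIF): origin terminal — exclude.
The CIF price already equals the CIF value: 54996.95
Ad valorem component: 54996.95 × 13% = 7149.60
Specific component: 488 × 2.61 = 1273.68
Import duty = 7149.60 + 1273.68 = 8423.28
Buyer bears: destination terminal 768.29 + brokerage 132.19 + delivery 2283.80 + duty 8423.28 = 11607.56
Landed cost = invoice 54996.95 + 11607.56 = 66604.51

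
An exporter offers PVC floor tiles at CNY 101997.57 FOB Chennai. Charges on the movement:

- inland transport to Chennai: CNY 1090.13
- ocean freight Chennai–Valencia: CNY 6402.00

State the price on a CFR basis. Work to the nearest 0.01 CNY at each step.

Not relevant to the conversion: inland to port — on the seller under both FOB and CFR; already in the FOB price and stays in the CFR price.
From FOB to CFR, the seller additionally bears: freight.
CFR price = 101997.57 + 6402.00 = 108399.57

CFR price: CNY 108399.57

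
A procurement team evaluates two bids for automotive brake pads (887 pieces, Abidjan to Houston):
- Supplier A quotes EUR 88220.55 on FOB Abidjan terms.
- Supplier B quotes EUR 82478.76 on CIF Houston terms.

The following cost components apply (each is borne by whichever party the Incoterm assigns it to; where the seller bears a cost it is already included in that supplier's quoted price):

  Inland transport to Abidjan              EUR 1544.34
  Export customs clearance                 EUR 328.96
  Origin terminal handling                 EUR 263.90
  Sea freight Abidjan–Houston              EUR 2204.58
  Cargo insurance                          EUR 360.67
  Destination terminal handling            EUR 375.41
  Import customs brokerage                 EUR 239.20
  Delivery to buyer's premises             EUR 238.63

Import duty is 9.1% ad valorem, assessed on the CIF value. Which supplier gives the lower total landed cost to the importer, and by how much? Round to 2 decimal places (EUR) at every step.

Supplier B is cheaper by EUR 9062.98

Supplier A (FOB):
CIF value = FOB price + freight + insurance = 88220.55 + 2204.58 + 360.67 = 90785.80
Import duty = 90785.80 × 9.1% = 8261.51
Buyer bears (A): 2204.58 + 360.67 + 375.41 + 239.20 + 238.63 = 3418.49
Landed cost (A) = invoice 88220.55 + 3418.49 + duty 8261.51 = 99900.55
Supplier B (CIF):
The CIF price already equals the CIF value: 82478.76
Import duty = 82478.76 × 9.1% = 7505.57
Buyer bears (B): 375.41 + 239.20 + 238.63 = 853.24
Landed cost (B) = invoice 82478.76 + 853.24 + duty 7505.57 = 90837.57
Difference = |99900.55 − 90837.57| = 9062.98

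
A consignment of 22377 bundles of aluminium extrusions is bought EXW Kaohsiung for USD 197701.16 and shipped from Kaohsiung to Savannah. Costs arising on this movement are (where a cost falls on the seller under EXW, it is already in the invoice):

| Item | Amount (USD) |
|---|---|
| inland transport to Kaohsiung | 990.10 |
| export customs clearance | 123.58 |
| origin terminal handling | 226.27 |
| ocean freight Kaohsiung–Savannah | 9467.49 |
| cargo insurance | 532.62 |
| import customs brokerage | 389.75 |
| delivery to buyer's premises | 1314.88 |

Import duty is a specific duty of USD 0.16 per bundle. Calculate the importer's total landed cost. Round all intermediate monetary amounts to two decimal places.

EXW: the seller makes goods available at their premises; the buyer bears all onward costs.
CIF value = EXW price + inland to port + export clearance + origin terminal + freight + insurance = 197701.16 + 990.10 + 123.58 + 226.27 + 9467.49 + 532.62 = 209041.22
Import duty = 22377 × 0.16 = 3580.32
Buyer bears: inland to port 990.10 + export clearance 123.58 + origin terminal 226.27 + freight 9467.49 + insurance 532.62 + brokerage 389.75 + delivery 1314.88 + duty 3580.32 = 16625.01
Landed cost = invoice 197701.16 + 16625.01 = 214326.17

Total landed cost: USD 214326.17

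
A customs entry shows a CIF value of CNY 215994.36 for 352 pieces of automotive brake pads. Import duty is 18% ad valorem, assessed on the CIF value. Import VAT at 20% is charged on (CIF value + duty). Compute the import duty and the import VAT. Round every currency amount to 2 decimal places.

Import duty: CNY 38878.98; import VAT: CNY 50974.67

Import duty = 215994.36 × 18% = 38878.98
VAT base = CIF + duty = 215994.36 + 38878.98 = 254873.34
Import VAT = 254873.34 × 20% = 50974.67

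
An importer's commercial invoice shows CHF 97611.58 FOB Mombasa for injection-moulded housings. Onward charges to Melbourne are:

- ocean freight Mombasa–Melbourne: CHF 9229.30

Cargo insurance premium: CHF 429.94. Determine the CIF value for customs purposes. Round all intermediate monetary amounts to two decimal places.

CIF = FOB price + freight + insurance
CIF = 97611.58 + 9229.30 + 429.94 = 107270.82

CIF value: CHF 107270.82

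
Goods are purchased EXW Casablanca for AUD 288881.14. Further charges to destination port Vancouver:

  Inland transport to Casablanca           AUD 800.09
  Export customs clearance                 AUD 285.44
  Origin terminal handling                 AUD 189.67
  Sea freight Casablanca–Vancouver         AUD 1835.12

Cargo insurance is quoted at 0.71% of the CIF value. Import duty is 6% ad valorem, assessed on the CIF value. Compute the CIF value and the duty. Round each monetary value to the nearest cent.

CIF value: AUD 294079.42; import duty: AUD 17644.77

Let C be the CIF value. C = EXW price + pre-shipment costs + freight + 0.71% × C
C − 0.71% × C = 288881.14 + 800.09 + 285.44 + 189.67 + 1835.12
0.9929 × C = 291991.46
C = 291991.46 / 0.9929 = 294079.42
Insurance premium = 0.71% × 294079.42 = 2087.96
Import duty = 294079.42 × 6% = 17644.77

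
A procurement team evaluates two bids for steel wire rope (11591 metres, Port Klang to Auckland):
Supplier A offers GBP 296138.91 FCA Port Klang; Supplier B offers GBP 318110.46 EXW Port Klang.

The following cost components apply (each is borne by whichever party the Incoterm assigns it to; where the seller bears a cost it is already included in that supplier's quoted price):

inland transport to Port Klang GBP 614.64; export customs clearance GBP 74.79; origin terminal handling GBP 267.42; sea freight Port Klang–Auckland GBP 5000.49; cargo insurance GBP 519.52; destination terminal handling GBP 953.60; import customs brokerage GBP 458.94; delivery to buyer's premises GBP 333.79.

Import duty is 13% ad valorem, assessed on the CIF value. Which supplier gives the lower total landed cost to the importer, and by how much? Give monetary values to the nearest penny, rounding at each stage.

Supplier A is cheaper by GBP 25606.91

Supplier A (FCA):
CIF value = FCA price + origin terminal + freight + insurance = 296138.91 + 267.42 + 5000.49 + 519.52 = 301926.34
Import duty = 301926.34 × 13% = 39250.42
Buyer bears (A): 267.42 + 5000.49 + 519.52 + 953.60 + 458.94 + 333.79 = 7533.76
Landed cost (A) = invoice 296138.91 + 7533.76 + duty 39250.42 = 342923.09
Supplier B (EXW):
CIF value = EXW price + inland to port + export clearance + origin terminal + freight + insurance = 318110.46 + 614.64 + 74.79 + 267.42 + 5000.49 + 519.52 = 324587.32
Import duty = 324587.32 × 13% = 42196.35
Buyer bears (B): 614.64 + 74.79 + 267.42 + 5000.49 + 519.52 + 953.60 + 458.94 + 333.79 = 8223.19
Landed cost (B) = invoice 318110.46 + 8223.19 + duty 42196.35 = 368530.00
Difference = |342923.09 − 368530.00| = 25606.91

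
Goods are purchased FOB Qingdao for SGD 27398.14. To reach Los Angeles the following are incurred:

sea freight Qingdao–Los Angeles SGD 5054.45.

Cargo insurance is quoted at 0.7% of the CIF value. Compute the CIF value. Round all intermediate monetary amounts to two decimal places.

CIF value: SGD 32681.36

Let C be the CIF value. C = FOB price + freight + 0.7% × C
C − 0.7% × C = 27398.14 + 5054.45
0.993 × C = 32452.59
C = 32452.59 / 0.993 = 32681.36
Insurance premium = 0.7% × 32681.36 = 228.77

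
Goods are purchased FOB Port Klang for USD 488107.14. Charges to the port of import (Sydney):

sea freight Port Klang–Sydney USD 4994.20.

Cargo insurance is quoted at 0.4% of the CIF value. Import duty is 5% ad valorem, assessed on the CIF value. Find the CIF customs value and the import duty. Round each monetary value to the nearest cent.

CIF value: USD 495081.67; import duty: USD 24754.08

Let C be the CIF value. C = FOB price + freight + 0.4% × C
C − 0.4% × C = 488107.14 + 4994.20
0.996 × C = 493101.34
C = 493101.34 / 0.996 = 495081.67
Insurance premium = 0.4% × 495081.67 = 1980.33
Import duty = 495081.67 × 5% = 24754.08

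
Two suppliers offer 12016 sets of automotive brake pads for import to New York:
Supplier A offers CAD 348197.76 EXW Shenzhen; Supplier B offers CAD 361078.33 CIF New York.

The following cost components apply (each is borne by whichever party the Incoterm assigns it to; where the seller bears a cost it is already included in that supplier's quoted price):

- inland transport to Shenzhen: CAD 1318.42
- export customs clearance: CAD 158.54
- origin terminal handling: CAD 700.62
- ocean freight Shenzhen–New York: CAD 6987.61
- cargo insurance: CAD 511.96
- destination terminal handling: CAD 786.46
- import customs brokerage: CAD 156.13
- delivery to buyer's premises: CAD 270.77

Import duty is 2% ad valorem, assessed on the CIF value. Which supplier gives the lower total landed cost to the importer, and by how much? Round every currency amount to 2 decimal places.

Supplier A is cheaper by CAD 3267.49

Supplier A (EXW):
CIF value = EXW price + inland to port + export clearance + origin terminal + freight + insurance = 348197.76 + 1318.42 + 158.54 + 700.62 + 6987.61 + 511.96 = 357874.91
Import duty = 357874.91 × 2% = 7157.50
Buyer bears (A): 1318.42 + 158.54 + 700.62 + 6987.61 + 511.96 + 786.46 + 156.13 + 270.77 = 10890.51
Landed cost (A) = invoice 348197.76 + 10890.51 + duty 7157.50 = 366245.77
Supplier B (CIF):
The CIF price already equals the CIF value: 361078.33
Import duty = 361078.33 × 2% = 7221.57
Buyer bears (B): 786.46 + 156.13 + 270.77 = 1213.36
Landed cost (B) = invoice 361078.33 + 1213.36 + duty 7221.57 = 369513.26
Difference = |366245.77 − 369513.26| = 3267.49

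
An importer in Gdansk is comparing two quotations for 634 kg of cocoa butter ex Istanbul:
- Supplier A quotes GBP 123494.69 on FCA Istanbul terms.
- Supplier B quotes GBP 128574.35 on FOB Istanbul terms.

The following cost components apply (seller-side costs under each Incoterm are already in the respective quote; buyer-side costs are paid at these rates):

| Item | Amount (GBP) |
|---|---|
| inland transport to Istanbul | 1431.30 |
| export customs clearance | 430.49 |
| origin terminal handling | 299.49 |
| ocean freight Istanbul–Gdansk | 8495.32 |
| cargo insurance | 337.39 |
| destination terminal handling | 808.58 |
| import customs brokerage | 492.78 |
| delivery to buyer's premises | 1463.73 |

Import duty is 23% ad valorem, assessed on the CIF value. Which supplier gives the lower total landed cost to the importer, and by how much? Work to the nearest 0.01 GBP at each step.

Supplier A is cheaper by GBP 5879.61

Supplier A (FCA):
CIF value = FCA price + origin terminal + freight + insurance = 123494.69 + 299.49 + 8495.32 + 337.39 = 132626.89
Import duty = 132626.89 × 23% = 30504.18
Buyer bears (A): 299.49 + 8495.32 + 337.39 + 808.58 + 492.78 + 1463.73 = 11897.29
Landed cost (A) = invoice 123494.69 + 11897.29 + duty 30504.18 = 165896.16
Supplier B (FOB):
CIF value = FOB price + freight + insurance = 128574.35 + 8495.32 + 337.39 = 137407.06
Import duty = 137407.06 × 23% = 31603.62
Buyer bears (B): 8495.32 + 337.39 + 808.58 + 492.78 + 1463.73 = 11597.80
Landed cost (B) = invoice 128574.35 + 11597.80 + duty 31603.62 = 171775.77
Difference = |165896.16 − 171775.77| = 5879.61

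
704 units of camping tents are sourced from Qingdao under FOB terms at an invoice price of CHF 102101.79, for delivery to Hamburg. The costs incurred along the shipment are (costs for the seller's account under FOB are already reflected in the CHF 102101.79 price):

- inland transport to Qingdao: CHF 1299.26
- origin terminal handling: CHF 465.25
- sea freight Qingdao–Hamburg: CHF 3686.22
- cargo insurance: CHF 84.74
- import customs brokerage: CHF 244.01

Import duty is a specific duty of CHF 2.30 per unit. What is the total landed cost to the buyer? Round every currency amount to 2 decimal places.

FOB: the seller bears costs until goods are on board at the origin port; the buyer bears freight, insurance and all costs thereafter.
Already in the invoice (seller's account under FOB): inland to port, origin terminal — exclude.
CIF value = FOB price + freight + insurance = 102101.79 + 3686.22 + 84.74 = 105872.75
Import duty = 704 × 2.30 = 1619.20
Buyer bears: freight 3686.22 + insurance 84.74 + brokerage 244.01 + duty 1619.20 = 5634.17
Landed cost = invoice 102101.79 + 5634.17 = 107735.96

Total landed cost: CHF 107735.96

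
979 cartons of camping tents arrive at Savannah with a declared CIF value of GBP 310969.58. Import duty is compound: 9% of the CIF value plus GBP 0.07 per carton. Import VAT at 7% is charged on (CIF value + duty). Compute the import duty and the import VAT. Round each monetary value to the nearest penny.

Import duty: GBP 28055.79; import VAT: GBP 23731.78

Ad valorem component: 310969.58 × 9% = 27987.26
Specific component: 979 × 0.07 = 68.53
Import duty = 27987.26 + 68.53 = 28055.79
VAT base = CIF + duty = 310969.58 + 28055.79 = 339025.37
Import VAT = 339025.37 × 7% = 23731.78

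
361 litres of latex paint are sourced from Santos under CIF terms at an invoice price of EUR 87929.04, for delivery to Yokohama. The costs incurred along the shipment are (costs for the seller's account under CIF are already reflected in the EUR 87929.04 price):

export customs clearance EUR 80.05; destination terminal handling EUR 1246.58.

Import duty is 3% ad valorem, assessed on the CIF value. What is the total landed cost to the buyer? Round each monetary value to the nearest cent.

CIF: the seller pays costs through ocean freight and marine insurance to the destination port.
Already in the invoice (seller's account under CIF): export clearance — exclude.
The CIF price already equals the CIF value: 87929.04
Import duty = 87929.04 × 3% = 2637.87
Buyer bears: destination terminal 1246.58 + duty 2637.87 = 3884.45
Landed cost = invoice 87929.04 + 3884.45 = 91813.49

Total landed cost: EUR 91813.49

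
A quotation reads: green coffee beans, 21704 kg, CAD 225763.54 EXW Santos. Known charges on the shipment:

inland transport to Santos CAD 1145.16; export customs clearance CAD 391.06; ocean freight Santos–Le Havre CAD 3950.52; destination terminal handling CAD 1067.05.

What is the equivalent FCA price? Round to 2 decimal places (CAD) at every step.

Not relevant to the conversion: destination terminal, freight — on the buyer under both terms; not part of either seller's price.
From EXW to FCA, the seller additionally bears: inland to port, export clearance.
FCA price = 225763.54 + 1145.16 + 391.06 = 227299.76

FCA price: CAD 227299.76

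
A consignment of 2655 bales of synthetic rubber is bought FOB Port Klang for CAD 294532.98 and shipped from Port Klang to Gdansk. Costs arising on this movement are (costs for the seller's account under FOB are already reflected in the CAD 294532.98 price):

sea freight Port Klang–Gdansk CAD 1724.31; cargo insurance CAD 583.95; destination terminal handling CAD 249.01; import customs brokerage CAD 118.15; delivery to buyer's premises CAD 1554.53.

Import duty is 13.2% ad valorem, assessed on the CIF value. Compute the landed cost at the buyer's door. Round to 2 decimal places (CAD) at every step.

FOB: the seller bears costs until goods are on board at the origin port; the buyer bears freight, insurance and all costs thereafter.
CIF value = FOB price + freight + insurance = 294532.98 + 1724.31 + 583.95 = 296841.24
Import duty = 296841.24 × 13.2% = 39183.04
Buyer bears: freight 1724.31 + insurance 583.95 + destination terminal 249.01 + brokerage 118.15 + delivery 1554.53 + duty 39183.04 = 43412.99
Landed cost = invoice 294532.98 + 43412.99 = 337945.97

Total landed cost: CAD 337945.97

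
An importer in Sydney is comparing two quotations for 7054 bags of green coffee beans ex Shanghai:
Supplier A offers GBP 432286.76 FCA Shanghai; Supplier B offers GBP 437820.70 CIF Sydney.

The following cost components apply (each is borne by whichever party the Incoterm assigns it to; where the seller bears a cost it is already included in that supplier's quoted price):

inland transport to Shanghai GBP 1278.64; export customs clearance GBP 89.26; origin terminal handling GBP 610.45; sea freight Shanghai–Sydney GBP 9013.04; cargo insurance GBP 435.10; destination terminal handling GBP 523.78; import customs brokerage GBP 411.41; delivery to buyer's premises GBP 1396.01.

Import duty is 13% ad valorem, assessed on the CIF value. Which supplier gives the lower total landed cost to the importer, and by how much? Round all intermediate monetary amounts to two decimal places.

Supplier A (FCA):
CIF value = FCA price + origin terminal + freight + insurance = 432286.76 + 610.45 + 9013.04 + 435.10 = 442345.35
Import duty = 442345.35 × 13% = 57504.90
Buyer bears (A): 610.45 + 9013.04 + 435.10 + 523.78 + 411.41 + 1396.01 = 12389.79
Landed cost (A) = invoice 432286.76 + 12389.79 + duty 57504.90 = 502181.45
Supplier B (CIF):
The CIF price already equals the CIF value: 437820.70
Import duty = 437820.70 × 13% = 56916.69
Buyer bears (B): 523.78 + 411.41 + 1396.01 = 2331.20
Landed cost (B) = invoice 437820.70 + 2331.20 + duty 56916.69 = 497068.59
Difference = |502181.45 − 497068.59| = 5112.86

Supplier B is cheaper by GBP 5112.86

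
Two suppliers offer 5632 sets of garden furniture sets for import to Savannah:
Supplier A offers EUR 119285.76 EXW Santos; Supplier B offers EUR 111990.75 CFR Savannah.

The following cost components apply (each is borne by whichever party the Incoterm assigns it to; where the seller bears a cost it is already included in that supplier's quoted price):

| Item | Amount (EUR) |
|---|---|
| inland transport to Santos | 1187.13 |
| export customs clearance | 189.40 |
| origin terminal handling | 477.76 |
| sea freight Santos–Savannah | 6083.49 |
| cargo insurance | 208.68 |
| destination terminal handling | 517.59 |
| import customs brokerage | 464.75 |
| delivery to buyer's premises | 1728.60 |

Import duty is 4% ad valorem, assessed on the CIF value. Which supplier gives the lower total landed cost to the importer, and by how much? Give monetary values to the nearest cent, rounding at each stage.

Supplier B is cheaper by EUR 15842.10

Supplier A (EXW):
CIF value = EXW price + inland to port + export clearance + origin terminal + freight + insurance = 119285.76 + 1187.13 + 189.40 + 477.76 + 6083.49 + 208.68 = 127432.22
Import duty = 127432.22 × 4% = 5097.29
Buyer bears (A): 1187.13 + 189.40 + 477.76 + 6083.49 + 208.68 + 517.59 + 464.75 + 1728.60 = 10857.40
Landed cost (A) = invoice 119285.76 + 10857.40 + duty 5097.29 = 135240.45
Supplier B (CFR):
CIF value = CFR price + insurance = 111990.75 + 208.68 = 112199.43
Import duty = 112199.43 × 4% = 4487.98
Buyer bears (B): 208.68 + 517.59 + 464.75 + 1728.60 = 2919.62
Landed cost (B) = invoice 111990.75 + 2919.62 + duty 4487.98 = 119398.35
Difference = |135240.45 − 119398.35| = 15842.10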